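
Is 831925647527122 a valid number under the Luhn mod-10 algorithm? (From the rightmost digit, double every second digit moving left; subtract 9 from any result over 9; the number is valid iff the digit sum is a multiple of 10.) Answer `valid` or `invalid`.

invalid

From the right, keep odd positions and double even positions (subtract 9 from any doubled value over 9):
  doubled (positions 2,4,...): 4 5 1 8 1 9 6 → sum 34
  kept (positions 1,3,...): 2 1 2 7 6 2 1 8 → sum 29
Total = 63.
63 mod 10 = 3, so the number is invalid.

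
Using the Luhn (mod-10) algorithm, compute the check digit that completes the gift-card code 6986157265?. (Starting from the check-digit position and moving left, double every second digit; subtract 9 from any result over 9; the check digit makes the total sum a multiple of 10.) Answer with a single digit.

4

Partial digits right→left: 5 6 2 7 5 1 6 8 9 6
Double every second digit counting from the check-digit position (so the 1st, 3rd, 5th, ... of the partial from the right).
  doubled (with −9 where >9): 1 4 1 3 9 → sum 18
  kept as-is: 6 7 1 8 6 → sum 28
Total = 18 + 28 = 46.
Check digit = (10 − (46 mod 10)) mod 10 = 4.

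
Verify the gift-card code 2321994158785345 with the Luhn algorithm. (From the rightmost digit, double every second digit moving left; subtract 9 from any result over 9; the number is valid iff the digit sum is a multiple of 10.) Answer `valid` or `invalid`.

invalid

From the right, keep odd positions and double even positions (subtract 9 from any doubled value over 9):
  doubled (positions 2,4,...): 8 1 5 1 8 9 4 4 → sum 40
  kept (positions 1,3,...): 5 3 8 8 1 9 1 3 → sum 38
Total = 78.
78 mod 10 = 8, so the number is invalid.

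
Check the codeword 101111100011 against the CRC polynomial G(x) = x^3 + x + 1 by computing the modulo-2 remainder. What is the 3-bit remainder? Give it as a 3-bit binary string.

000

Modulo-2 division of 101111100011 by 1011:
  pos 0: 1011 XOR 1011 = 0000
  pos 4: 1110 XOR 1011 = 0101
  pos 5: 1010 XOR 1011 = 0001
  pos 8: 1011 XOR 1011 = 0000
Remainder = 000 (zero — the frame passes the CRC check).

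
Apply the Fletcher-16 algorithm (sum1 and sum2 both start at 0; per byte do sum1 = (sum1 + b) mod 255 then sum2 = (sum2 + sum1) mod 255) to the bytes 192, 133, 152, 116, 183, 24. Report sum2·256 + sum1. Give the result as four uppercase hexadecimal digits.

Running sums (mod 255):
  after byte 0 (192): sum1=192, sum2=192
  after byte 1 (133): sum1=70, sum2=7
  after byte 2 (152): sum1=222, sum2=229
  after byte 3 (116): sum1=83, sum2=57
  after byte 4 (183): sum1=11, sum2=68
  after byte 5 (24): sum1=35, sum2=103
Checksum = sum2·256 + sum1 = 103·256 + 35 = 26403 = 0x6723.

6723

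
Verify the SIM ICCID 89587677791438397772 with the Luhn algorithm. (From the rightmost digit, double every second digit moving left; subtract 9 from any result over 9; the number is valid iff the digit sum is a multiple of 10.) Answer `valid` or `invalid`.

invalid

From the right, keep odd positions and double even positions (subtract 9 from any doubled value over 9):
  doubled (positions 2,4,...): 5 5 6 6 2 5 5 5 1 7 → sum 47
  kept (positions 1,3,...): 2 7 9 8 4 9 7 6 8 9 → sum 69
Total = 116.
116 mod 10 = 6, so the number is invalid.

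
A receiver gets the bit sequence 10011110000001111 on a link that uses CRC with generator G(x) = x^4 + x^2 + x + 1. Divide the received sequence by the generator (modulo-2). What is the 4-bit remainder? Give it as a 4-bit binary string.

0001

Modulo-2 division of 10011110000001111 by 10111:
  pos 0: 10011 XOR 10111 = 00100
  pos 2: 10011 XOR 10111 = 00100
  pos 4: 10000 XOR 10111 = 00111
  pos 6: 11100 XOR 10111 = 01011
  pos 7: 10110 XOR 10111 = 00001
  pos 11: 10111 XOR 10111 = 00000
Remainder = 0001 (nonzero — an error is detected).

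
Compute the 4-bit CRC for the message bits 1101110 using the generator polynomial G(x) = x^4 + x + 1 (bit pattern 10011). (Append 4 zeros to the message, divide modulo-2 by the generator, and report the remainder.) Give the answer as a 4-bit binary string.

Append 4 zeros: 11011100000. Divide by 10011 (XOR where the leading bit is 1):
  pos 0: 11011 XOR 10011 = 01000
  pos 1: 10001 XOR 10011 = 00010
  pos 4: 10000 XOR 10011 = 00011
Remainder (last 4 bits) = 1100. This is the CRC / FCS.

1100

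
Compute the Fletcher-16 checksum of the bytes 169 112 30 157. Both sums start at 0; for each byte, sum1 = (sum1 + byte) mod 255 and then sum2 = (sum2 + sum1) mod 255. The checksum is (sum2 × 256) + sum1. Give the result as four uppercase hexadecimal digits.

D1D5

Running sums (mod 255):
  after byte 0 (169): sum1=169, sum2=169
  after byte 1 (112): sum1=26, sum2=195
  after byte 2 (30): sum1=56, sum2=251
  after byte 3 (157): sum1=213, sum2=209
Checksum = sum2·256 + sum1 = 209·256 + 213 = 53717 = 0xD1D5.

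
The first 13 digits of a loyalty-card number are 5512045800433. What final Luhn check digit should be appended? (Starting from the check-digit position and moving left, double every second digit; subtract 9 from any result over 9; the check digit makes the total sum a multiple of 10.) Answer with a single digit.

Partial digits right→left: 3 3 4 0 0 8 5 4 0 2 1 5 5
Double every second digit counting from the check-digit position (so the 1st, 3rd, 5th, ... of the partial from the right).
  doubled (with −9 where >9): 6 8 0 1 0 2 1 → sum 18
  kept as-is: 3 0 8 4 2 5 → sum 22
Total = 18 + 22 = 40.
Check digit = (10 − (40 mod 10)) mod 10 = 0.

0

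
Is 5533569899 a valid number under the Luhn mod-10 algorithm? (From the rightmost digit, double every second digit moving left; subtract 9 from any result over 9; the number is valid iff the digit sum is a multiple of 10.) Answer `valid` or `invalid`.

invalid

From the right, keep odd positions and double even positions (subtract 9 from any doubled value over 9):
  doubled (positions 2,4,...): 9 9 1 6 1 → sum 26
  kept (positions 1,3,...): 9 8 6 3 5 → sum 31
Total = 57.
57 mod 10 = 7, so the number is invalid.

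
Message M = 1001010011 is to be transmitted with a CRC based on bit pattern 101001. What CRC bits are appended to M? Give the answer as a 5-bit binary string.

01010

Append 5 zeros: 100101001100000. Divide by 101001 (XOR where the leading bit is 1):
  pos 0: 100101 XOR 101001 = 001100
  pos 2: 110000 XOR 101001 = 011001
  pos 3: 110011 XOR 101001 = 011010
  pos 4: 110101 XOR 101001 = 011100
  pos 5: 111000 XOR 101001 = 010001
  pos 6: 100010 XOR 101001 = 001011
  pos 8: 101100 XOR 101001 = 000101
Remainder (last 5 bits) = 01010. This is the CRC / FCS.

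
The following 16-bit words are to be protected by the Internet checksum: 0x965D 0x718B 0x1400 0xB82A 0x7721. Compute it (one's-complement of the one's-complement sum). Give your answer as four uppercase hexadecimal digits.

One's-complement addition (fold any carry out of bit 15 back into bit 0):
  0x965D + 0x718B = 0x107E8 → wrap carry → 0x07E9
  0x07E9 + 0x1400 = 0x01BE9
  0x1BE9 + 0xB82A = 0x0D413
  0xD413 + 0x7721 = 0x14B34 → wrap carry → 0x4B35
One's-complement sum = 0x4B35.
Checksum = ~0x4B35 & 0xFFFF = 0xB4CA.

B4CA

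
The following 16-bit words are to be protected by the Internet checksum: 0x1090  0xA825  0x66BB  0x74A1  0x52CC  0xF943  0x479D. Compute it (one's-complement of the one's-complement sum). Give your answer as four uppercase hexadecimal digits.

D83F

One's-complement addition (fold any carry out of bit 15 back into bit 0):
  0x1090 + 0xA825 = 0x0B8B5
  0xB8B5 + 0x66BB = 0x11F70 → wrap carry → 0x1F71
  0x1F71 + 0x74A1 = 0x09412
  0x9412 + 0x52CC = 0x0E6DE
  0xE6DE + 0xF943 = 0x1E021 → wrap carry → 0xE022
  0xE022 + 0x479D = 0x127BF → wrap carry → 0x27C0
One's-complement sum = 0x27C0.
Checksum = ~0x27C0 & 0xFFFF = 0xD83F.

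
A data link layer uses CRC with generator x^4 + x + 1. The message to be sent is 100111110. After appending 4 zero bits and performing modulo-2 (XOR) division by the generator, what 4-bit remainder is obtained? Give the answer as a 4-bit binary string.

Append 4 zeros: 1001111100000. Divide by 10011 (XOR where the leading bit is 1):
  pos 0: 10011 XOR 10011 = 00000
  pos 5: 11100 XOR 10011 = 01111
  pos 6: 11110 XOR 10011 = 01101
  pos 7: 11010 XOR 10011 = 01001
  pos 8: 10010 XOR 10011 = 00001
Remainder (last 4 bits) = 0001. This is the CRC / FCS.

0001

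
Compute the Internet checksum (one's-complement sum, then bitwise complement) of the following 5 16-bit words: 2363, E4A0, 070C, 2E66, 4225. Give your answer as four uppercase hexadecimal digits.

8064

One's-complement addition (fold any carry out of bit 15 back into bit 0):
  0x2363 + 0xE4A0 = 0x10803 → wrap carry → 0x0804
  0x0804 + 0x070C = 0x00F10
  0x0F10 + 0x2E66 = 0x03D76
  0x3D76 + 0x4225 = 0x07F9B
One's-complement sum = 0x7F9B.
Checksum = ~0x7F9B & 0xFFFF = 0x8064.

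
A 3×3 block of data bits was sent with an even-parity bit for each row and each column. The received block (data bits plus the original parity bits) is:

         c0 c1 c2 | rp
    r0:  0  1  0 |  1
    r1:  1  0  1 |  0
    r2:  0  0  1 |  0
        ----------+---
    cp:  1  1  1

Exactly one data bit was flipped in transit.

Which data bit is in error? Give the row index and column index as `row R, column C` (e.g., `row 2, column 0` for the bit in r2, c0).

Recompute each row's even parity and compare to rp:
  r0: data parity 1, sent rp 1 → ok
  r1: data parity 0, sent rp 0 → ok
  r2: data parity 1, sent rp 0 → mismatch
Recompute each column's even parity and compare to cp:
  c0: data parity 1, sent cp 1 → ok
  c1: data parity 1, sent cp 1 → ok
  c2: data parity 0, sent cp 1 → mismatch
Exactly one row (r2) and one column (c2) fail → the flipped bit is at their intersection.

row 2, column 2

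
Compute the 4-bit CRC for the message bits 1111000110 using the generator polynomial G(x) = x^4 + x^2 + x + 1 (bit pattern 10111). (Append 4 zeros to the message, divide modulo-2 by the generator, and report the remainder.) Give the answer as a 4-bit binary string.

1111

Append 4 zeros: 11110001100000. Divide by 10111 (XOR where the leading bit is 1):
  pos 0: 11110 XOR 10111 = 01001
  pos 1: 10010 XOR 10111 = 00101
  pos 3: 10101 XOR 10111 = 00010
  pos 6: 10100 XOR 10111 = 00011
  pos 9: 11000 XOR 10111 = 01111
Remainder (last 4 bits) = 1111. This is the CRC / FCS.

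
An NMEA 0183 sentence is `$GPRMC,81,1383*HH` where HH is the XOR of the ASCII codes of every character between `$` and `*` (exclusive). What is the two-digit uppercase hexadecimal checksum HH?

4B

XOR the ASCII codes of the payload characters:
  'G' = 0x47 → acc = 0x47
  'P' = 0x50 → acc = 0x17
  'R' = 0x52 → acc = 0x45
  'M' = 0x4D → acc = 0x08
  'C' = 0x43 → acc = 0x4B
  ',' = 0x2C → acc = 0x67
  '8' = 0x38 → acc = 0x5F
  '1' = 0x31 → acc = 0x6E
  ',' = 0x2C → acc = 0x42
  '1' = 0x31 → acc = 0x73
  '3' = 0x33 → acc = 0x40
  '8' = 0x38 → acc = 0x78
  '3' = 0x33 → acc = 0x4B
Checksum = 0x4B.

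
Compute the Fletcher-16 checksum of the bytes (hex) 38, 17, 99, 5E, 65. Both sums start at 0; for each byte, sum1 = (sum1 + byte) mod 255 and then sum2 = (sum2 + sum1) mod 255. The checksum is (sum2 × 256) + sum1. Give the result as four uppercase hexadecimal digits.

64AC

Running sums (mod 255):
  after byte 0 (38): sum1=56, sum2=56
  after byte 1 (17): sum1=79, sum2=135
  after byte 2 (99): sum1=232, sum2=112
  after byte 3 (5E): sum1=71, sum2=183
  after byte 4 (65): sum1=172, sum2=100
Checksum = sum2·256 + sum1 = 100·256 + 172 = 25772 = 0x64AC.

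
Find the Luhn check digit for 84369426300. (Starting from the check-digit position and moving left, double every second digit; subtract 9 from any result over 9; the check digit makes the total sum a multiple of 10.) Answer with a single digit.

Partial digits right→left: 0 0 3 6 2 4 9 6 3 4 8
Double every second digit counting from the check-digit position (so the 1st, 3rd, 5th, ... of the partial from the right).
  doubled (with −9 where >9): 0 6 4 9 6 7 → sum 32
  kept as-is: 0 6 4 6 4 → sum 20
Total = 32 + 20 = 52.
Check digit = (10 − (52 mod 10)) mod 10 = 8.

8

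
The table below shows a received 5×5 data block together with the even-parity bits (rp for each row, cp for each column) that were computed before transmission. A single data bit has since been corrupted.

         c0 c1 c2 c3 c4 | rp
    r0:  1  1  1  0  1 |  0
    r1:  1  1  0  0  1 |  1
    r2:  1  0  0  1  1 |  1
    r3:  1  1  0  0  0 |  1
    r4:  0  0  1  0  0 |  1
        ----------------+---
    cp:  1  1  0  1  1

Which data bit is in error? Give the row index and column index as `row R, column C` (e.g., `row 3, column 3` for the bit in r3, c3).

row 3, column 0

Recompute each row's even parity and compare to rp:
  r0: data parity 0, sent rp 0 → ok
  r1: data parity 1, sent rp 1 → ok
  r2: data parity 1, sent rp 1 → ok
  r3: data parity 0, sent rp 1 → mismatch
  r4: data parity 1, sent rp 1 → ok
Recompute each column's even parity and compare to cp:
  c0: data parity 0, sent cp 1 → mismatch
  c1: data parity 1, sent cp 1 → ok
  c2: data parity 0, sent cp 0 → ok
  c3: data parity 1, sent cp 1 → ok
  c4: data parity 1, sent cp 1 → ok
Exactly one row (r3) and one column (c0) fail → the flipped bit is at their intersection.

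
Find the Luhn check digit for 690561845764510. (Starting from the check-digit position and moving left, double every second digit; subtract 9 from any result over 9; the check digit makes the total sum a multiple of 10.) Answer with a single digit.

Partial digits right→left: 0 1 5 4 6 7 5 4 8 1 6 5 0 9 6
Double every second digit counting from the check-digit position (so the 1st, 3rd, 5th, ... of the partial from the right).
  doubled (with −9 where >9): 0 1 3 1 7 3 0 3 → sum 18
  kept as-is: 1 4 7 4 1 5 9 → sum 31
Total = 18 + 31 = 49.
Check digit = (10 − (49 mod 10)) mod 10 = 1.

1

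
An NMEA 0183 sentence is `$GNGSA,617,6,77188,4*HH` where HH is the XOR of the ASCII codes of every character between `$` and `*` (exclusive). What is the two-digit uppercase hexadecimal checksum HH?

XOR the ASCII codes of the payload characters:
  'G' = 0x47 → acc = 0x47
  'N' = 0x4E → acc = 0x09
  'G' = 0x47 → acc = 0x4E
  'S' = 0x53 → acc = 0x1D
  'A' = 0x41 → acc = 0x5C
  ',' = 0x2C → acc = 0x70
  '6' = 0x36 → acc = 0x46
  '1' = 0x31 → acc = 0x77
  '7' = 0x37 → acc = 0x40
  ',' = 0x2C → acc = 0x6C
  '6' = 0x36 → acc = 0x5A
  ',' = 0x2C → acc = 0x76
  '7' = 0x37 → acc = 0x41
  '7' = 0x37 → acc = 0x76
  '1' = 0x31 → acc = 0x47
  '8' = 0x38 → acc = 0x7F
  '8' = 0x38 → acc = 0x47
  ',' = 0x2C → acc = 0x6B
  '4' = 0x34 → acc = 0x5F
Checksum = 0x5F.

5F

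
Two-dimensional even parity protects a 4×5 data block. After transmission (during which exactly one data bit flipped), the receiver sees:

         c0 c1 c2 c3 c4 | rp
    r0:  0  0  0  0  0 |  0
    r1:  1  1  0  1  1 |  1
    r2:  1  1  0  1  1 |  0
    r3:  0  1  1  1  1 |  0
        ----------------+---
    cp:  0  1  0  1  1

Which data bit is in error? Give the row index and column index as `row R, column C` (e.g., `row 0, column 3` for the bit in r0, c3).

row 1, column 2

Recompute each row's even parity and compare to rp:
  r0: data parity 0, sent rp 0 → ok
  r1: data parity 0, sent rp 1 → mismatch
  r2: data parity 0, sent rp 0 → ok
  r3: data parity 0, sent rp 0 → ok
Recompute each column's even parity and compare to cp:
  c0: data parity 0, sent cp 0 → ok
  c1: data parity 1, sent cp 1 → ok
  c2: data parity 1, sent cp 0 → mismatch
  c3: data parity 1, sent cp 1 → ok
  c4: data parity 1, sent cp 1 → ok
Exactly one row (r1) and one column (c2) fail → the flipped bit is at their intersection.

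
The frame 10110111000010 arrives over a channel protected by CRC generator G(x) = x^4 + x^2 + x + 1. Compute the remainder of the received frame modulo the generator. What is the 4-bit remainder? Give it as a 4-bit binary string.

1110

Modulo-2 division of 10110111000010 by 10111:
  pos 0: 10110 XOR 10111 = 00001
  pos 4: 11110 XOR 10111 = 01001
  pos 5: 10010 XOR 10111 = 00101
  pos 7: 10100 XOR 10111 = 00011
Remainder = 1110 (nonzero — an error is detected).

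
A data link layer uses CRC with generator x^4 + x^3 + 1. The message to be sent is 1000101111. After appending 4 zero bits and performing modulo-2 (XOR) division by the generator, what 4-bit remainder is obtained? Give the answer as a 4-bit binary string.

Append 4 zeros: 10001011110000. Divide by 11001 (XOR where the leading bit is 1):
  pos 0: 10001 XOR 11001 = 01000
  pos 1: 10000 XOR 11001 = 01001
  pos 2: 10011 XOR 11001 = 01010
  pos 3: 10101 XOR 11001 = 01100
  pos 4: 11001 XOR 11001 = 00000
  pos 9: 10000 XOR 11001 = 01001
Remainder (last 4 bits) = 1001. This is the CRC / FCS.

1001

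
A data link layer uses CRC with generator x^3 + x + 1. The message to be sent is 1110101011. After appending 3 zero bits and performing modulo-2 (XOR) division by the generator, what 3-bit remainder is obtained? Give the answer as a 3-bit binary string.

000

Append 3 zeros: 1110101011000. Divide by 1011 (XOR where the leading bit is 1):
  pos 0: 1110 XOR 1011 = 0101
  pos 1: 1011 XOR 1011 = 0000
  pos 6: 1011 XOR 1011 = 0000
Remainder (last 3 bits) = 000. This is the CRC / FCS.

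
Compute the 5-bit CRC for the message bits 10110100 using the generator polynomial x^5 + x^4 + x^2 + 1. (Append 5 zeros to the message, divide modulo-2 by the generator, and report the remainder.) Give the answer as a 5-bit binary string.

Append 5 zeros: 1011010000000. Divide by 110101 (XOR where the leading bit is 1):
  pos 0: 101101 XOR 110101 = 011000
  pos 1: 110000 XOR 110101 = 000101
  pos 4: 101000 XOR 110101 = 011101
  pos 5: 111010 XOR 110101 = 001111
  pos 7: 111100 XOR 110101 = 001001
Remainder (last 5 bits) = 01001. This is the CRC / FCS.

01001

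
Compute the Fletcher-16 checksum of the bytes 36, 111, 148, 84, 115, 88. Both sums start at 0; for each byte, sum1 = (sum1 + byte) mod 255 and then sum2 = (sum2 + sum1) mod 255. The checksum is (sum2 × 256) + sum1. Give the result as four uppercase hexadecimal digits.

Running sums (mod 255):
  after byte 0 (36): sum1=36, sum2=36
  after byte 1 (111): sum1=147, sum2=183
  after byte 2 (148): sum1=40, sum2=223
  after byte 3 (84): sum1=124, sum2=92
  after byte 4 (115): sum1=239, sum2=76
  after byte 5 (88): sum1=72, sum2=148
Checksum = sum2·256 + sum1 = 148·256 + 72 = 37960 = 0x9448.

9448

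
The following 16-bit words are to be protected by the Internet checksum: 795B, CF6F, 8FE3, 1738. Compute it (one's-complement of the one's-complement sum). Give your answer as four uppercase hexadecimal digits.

1019

One's-complement addition (fold any carry out of bit 15 back into bit 0):
  0x795B + 0xCF6F = 0x148CA → wrap carry → 0x48CB
  0x48CB + 0x8FE3 = 0x0D8AE
  0xD8AE + 0x1738 = 0x0EFE6
One's-complement sum = 0xEFE6.
Checksum = ~0xEFE6 & 0xFFFF = 0x1019.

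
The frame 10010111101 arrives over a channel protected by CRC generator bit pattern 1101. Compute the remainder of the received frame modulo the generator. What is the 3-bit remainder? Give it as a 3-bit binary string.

Modulo-2 division of 10010111101 by 1101:
  pos 0: 1001 XOR 1101 = 0100
  pos 1: 1000 XOR 1101 = 0101
  pos 2: 1011 XOR 1101 = 0110
  pos 3: 1101 XOR 1101 = 0000
  pos 7: 1101 XOR 1101 = 0000
Remainder = 000 (zero — the frame passes the CRC check).

000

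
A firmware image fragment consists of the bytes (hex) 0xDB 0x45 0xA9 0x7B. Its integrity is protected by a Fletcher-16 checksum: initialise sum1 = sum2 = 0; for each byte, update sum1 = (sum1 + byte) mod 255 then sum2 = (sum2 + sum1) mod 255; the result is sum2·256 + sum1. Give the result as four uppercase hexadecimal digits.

0E46

Running sums (mod 255):
  after byte 0 (0xDB): sum1=219, sum2=219
  after byte 1 (0x45): sum1=33, sum2=252
  after byte 2 (0xA9): sum1=202, sum2=199
  after byte 3 (0x7B): sum1=70, sum2=14
Checksum = sum2·256 + sum1 = 14·256 + 70 = 3654 = 0x0E46.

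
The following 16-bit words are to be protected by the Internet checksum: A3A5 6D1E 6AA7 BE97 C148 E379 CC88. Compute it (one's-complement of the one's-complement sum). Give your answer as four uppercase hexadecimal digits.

54B1

One's-complement addition (fold any carry out of bit 15 back into bit 0):
  0xA3A5 + 0x6D1E = 0x110C3 → wrap carry → 0x10C4
  0x10C4 + 0x6AA7 = 0x07B6B
  0x7B6B + 0xBE97 = 0x13A02 → wrap carry → 0x3A03
  0x3A03 + 0xC148 = 0x0FB4B
  0xFB4B + 0xE379 = 0x1DEC4 → wrap carry → 0xDEC5
  0xDEC5 + 0xCC88 = 0x1AB4D → wrap carry → 0xAB4E
One's-complement sum = 0xAB4E.
Checksum = ~0xAB4E & 0xFFFF = 0x54B1.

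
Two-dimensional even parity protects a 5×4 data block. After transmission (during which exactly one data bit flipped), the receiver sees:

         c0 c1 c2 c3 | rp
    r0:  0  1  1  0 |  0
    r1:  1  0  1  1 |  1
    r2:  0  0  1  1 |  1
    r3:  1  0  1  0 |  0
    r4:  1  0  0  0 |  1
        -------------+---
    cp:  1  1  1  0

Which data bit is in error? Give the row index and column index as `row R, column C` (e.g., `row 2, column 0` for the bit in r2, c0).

Recompute each row's even parity and compare to rp:
  r0: data parity 0, sent rp 0 → ok
  r1: data parity 1, sent rp 1 → ok
  r2: data parity 0, sent rp 1 → mismatch
  r3: data parity 0, sent rp 0 → ok
  r4: data parity 1, sent rp 1 → ok
Recompute each column's even parity and compare to cp:
  c0: data parity 1, sent cp 1 → ok
  c1: data parity 1, sent cp 1 → ok
  c2: data parity 0, sent cp 1 → mismatch
  c3: data parity 0, sent cp 0 → ok
Exactly one row (r2) and one column (c2) fail → the flipped bit is at their intersection.

row 2, column 2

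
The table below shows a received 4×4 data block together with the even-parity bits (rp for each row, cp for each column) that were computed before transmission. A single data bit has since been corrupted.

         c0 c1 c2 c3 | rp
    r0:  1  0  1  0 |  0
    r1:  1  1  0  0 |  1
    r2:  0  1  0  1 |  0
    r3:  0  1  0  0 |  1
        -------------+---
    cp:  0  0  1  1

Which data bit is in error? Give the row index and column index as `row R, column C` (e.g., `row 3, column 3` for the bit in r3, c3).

row 1, column 1

Recompute each row's even parity and compare to rp:
  r0: data parity 0, sent rp 0 → ok
  r1: data parity 0, sent rp 1 → mismatch
  r2: data parity 0, sent rp 0 → ok
  r3: data parity 1, sent rp 1 → ok
Recompute each column's even parity and compare to cp:
  c0: data parity 0, sent cp 0 → ok
  c1: data parity 1, sent cp 0 → mismatch
  c2: data parity 1, sent cp 1 → ok
  c3: data parity 1, sent cp 1 → ok
Exactly one row (r1) and one column (c1) fail → the flipped bit is at their intersection.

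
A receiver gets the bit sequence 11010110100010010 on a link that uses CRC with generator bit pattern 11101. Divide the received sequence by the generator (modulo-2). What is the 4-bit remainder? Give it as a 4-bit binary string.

0000

Modulo-2 division of 11010110100010010 by 11101:
  pos 0: 11010 XOR 11101 = 00111
  pos 2: 11111 XOR 11101 = 00010
  pos 5: 10010 XOR 11101 = 01111
  pos 6: 11110 XOR 11101 = 00011
  pos 9: 11010 XOR 11101 = 00111
  pos 11: 11101 XOR 11101 = 00000
Remainder = 0000 (zero — the frame passes the CRC check).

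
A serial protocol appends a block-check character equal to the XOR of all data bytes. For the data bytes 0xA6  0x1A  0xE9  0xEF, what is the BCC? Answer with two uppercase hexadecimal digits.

XOR the bytes together:
  start with 0xA6
  0xA6 ⊕ 0x1A = 0xBC
  0xBC ⊕ 0xE9 = 0x55
  0x55 ⊕ 0xEF = 0xBA

BA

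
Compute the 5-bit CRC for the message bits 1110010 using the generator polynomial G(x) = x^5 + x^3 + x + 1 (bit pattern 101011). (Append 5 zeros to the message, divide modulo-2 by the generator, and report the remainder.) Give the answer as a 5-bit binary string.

Append 5 zeros: 111001000000. Divide by 101011 (XOR where the leading bit is 1):
  pos 0: 111001 XOR 101011 = 010010
  pos 1: 100100 XOR 101011 = 001111
  pos 3: 111100 XOR 101011 = 010111
  pos 4: 101110 XOR 101011 = 000101
Remainder (last 5 bits) = 10100. This is the CRC / FCS.

10100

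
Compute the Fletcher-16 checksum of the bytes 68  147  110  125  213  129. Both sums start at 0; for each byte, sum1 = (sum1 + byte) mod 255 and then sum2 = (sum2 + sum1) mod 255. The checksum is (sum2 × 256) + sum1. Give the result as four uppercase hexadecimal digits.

DA1B

Running sums (mod 255):
  after byte 0 (68): sum1=68, sum2=68
  after byte 1 (147): sum1=215, sum2=28
  after byte 2 (110): sum1=70, sum2=98
  after byte 3 (125): sum1=195, sum2=38
  after byte 4 (213): sum1=153, sum2=191
  after byte 5 (129): sum1=27, sum2=218
Checksum = sum2·256 + sum1 = 218·256 + 27 = 55835 = 0xDA1B.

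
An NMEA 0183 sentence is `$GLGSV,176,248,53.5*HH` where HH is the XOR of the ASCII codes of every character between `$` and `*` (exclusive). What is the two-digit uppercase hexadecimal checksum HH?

76

XOR the ASCII codes of the payload characters:
  'G' = 0x47 → acc = 0x47
  'L' = 0x4C → acc = 0x0B
  'G' = 0x47 → acc = 0x4C
  'S' = 0x53 → acc = 0x1F
  'V' = 0x56 → acc = 0x49
  ',' = 0x2C → acc = 0x65
  '1' = 0x31 → acc = 0x54
  '7' = 0x37 → acc = 0x63
  '6' = 0x36 → acc = 0x55
  ',' = 0x2C → acc = 0x79
  '2' = 0x32 → acc = 0x4B
  '4' = 0x34 → acc = 0x7F
  '8' = 0x38 → acc = 0x47
  ',' = 0x2C → acc = 0x6B
  '5' = 0x35 → acc = 0x5E
  '3' = 0x33 → acc = 0x6D
  '.' = 0x2E → acc = 0x43
  '5' = 0x35 → acc = 0x76
Checksum = 0x76.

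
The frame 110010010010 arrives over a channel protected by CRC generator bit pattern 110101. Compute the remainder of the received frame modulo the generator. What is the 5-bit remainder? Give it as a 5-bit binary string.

Modulo-2 division of 110010010010 by 110101:
  pos 0: 110010 XOR 110101 = 000111
  pos 3: 111010 XOR 110101 = 001111
  pos 5: 111101 XOR 110101 = 001000
Remainder = 10000 (nonzero — an error is detected).

10000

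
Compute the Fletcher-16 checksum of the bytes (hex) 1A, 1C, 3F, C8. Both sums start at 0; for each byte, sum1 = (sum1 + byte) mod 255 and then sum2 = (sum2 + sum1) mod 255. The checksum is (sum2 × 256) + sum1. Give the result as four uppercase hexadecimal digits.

043E

Running sums (mod 255):
  after byte 0 (1A): sum1=26, sum2=26
  after byte 1 (1C): sum1=54, sum2=80
  after byte 2 (3F): sum1=117, sum2=197
  after byte 3 (C8): sum1=62, sum2=4
Checksum = sum2·256 + sum1 = 4·256 + 62 = 1086 = 0x043E.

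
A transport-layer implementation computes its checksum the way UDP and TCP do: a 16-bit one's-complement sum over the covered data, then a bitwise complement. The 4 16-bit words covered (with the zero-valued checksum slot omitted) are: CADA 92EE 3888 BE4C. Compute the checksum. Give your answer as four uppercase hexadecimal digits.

One's-complement addition (fold any carry out of bit 15 back into bit 0):
  0xCADA + 0x92EE = 0x15DC8 → wrap carry → 0x5DC9
  0x5DC9 + 0x3888 = 0x09651
  0x9651 + 0xBE4C = 0x1549D → wrap carry → 0x549E
One's-complement sum = 0x549E.
Checksum = ~0x549E & 0xFFFF = 0xAB61.

AB61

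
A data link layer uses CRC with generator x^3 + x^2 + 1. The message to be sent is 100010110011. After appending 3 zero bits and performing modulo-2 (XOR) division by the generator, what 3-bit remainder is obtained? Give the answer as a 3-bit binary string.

101

Append 3 zeros: 100010110011000. Divide by 1101 (XOR where the leading bit is 1):
  pos 0: 1000 XOR 1101 = 0101
  pos 1: 1011 XOR 1101 = 0110
  pos 2: 1100 XOR 1101 = 0001
  pos 5: 1110 XOR 1101 = 0011
  pos 7: 1101 XOR 1101 = 0000
  pos 11: 1000 XOR 1101 = 0101
Remainder (last 3 bits) = 101. This is the CRC / FCS.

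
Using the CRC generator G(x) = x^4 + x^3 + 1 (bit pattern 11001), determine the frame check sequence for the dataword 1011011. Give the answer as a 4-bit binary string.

Append 4 zeros: 10110110000. Divide by 11001 (XOR where the leading bit is 1):
  pos 0: 10110 XOR 11001 = 01111
  pos 1: 11111 XOR 11001 = 00110
  pos 3: 11010 XOR 11001 = 00011
  pos 6: 11000 XOR 11001 = 00001
Remainder (last 4 bits) = 0001. This is the CRC / FCS.

0001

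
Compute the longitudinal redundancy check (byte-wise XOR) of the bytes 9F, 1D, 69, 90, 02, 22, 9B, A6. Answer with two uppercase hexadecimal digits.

66

XOR the bytes together:
  start with 0x9F
  0x9F ⊕ 0x1D = 0x82
  0x82 ⊕ 0x69 = 0xEB
  0xEB ⊕ 0x90 = 0x7B
  0x7B ⊕ 0x02 = 0x79
  0x79 ⊕ 0x22 = 0x5B
  0x5B ⊕ 0x9B = 0xC0
  0xC0 ⊕ 0xA6 = 0x66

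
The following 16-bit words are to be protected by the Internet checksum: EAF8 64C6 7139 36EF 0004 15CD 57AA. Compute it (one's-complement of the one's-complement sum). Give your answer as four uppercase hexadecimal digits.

9A9C

One's-complement addition (fold any carry out of bit 15 back into bit 0):
  0xEAF8 + 0x64C6 = 0x14FBE → wrap carry → 0x4FBF
  0x4FBF + 0x7139 = 0x0C0F8
  0xC0F8 + 0x36EF = 0x0F7E7
  0xF7E7 + 0x0004 = 0x0F7EB
  0xF7EB + 0x15CD = 0x10DB8 → wrap carry → 0x0DB9
  0x0DB9 + 0x57AA = 0x06563
One's-complement sum = 0x6563.
Checksum = ~0x6563 & 0xFFFF = 0x9A9C.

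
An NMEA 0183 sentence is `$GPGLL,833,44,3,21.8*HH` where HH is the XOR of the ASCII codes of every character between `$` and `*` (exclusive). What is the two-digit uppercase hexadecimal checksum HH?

XOR the ASCII codes of the payload characters:
  'G' = 0x47 → acc = 0x47
  'P' = 0x50 → acc = 0x17
  'G' = 0x47 → acc = 0x50
  'L' = 0x4C → acc = 0x1C
  'L' = 0x4C → acc = 0x50
  ',' = 0x2C → acc = 0x7C
  '8' = 0x38 → acc = 0x44
  '3' = 0x33 → acc = 0x77
  '3' = 0x33 → acc = 0x44
  ',' = 0x2C → acc = 0x68
  '4' = 0x34 → acc = 0x5C
  '4' = 0x34 → acc = 0x68
  ',' = 0x2C → acc = 0x44
  '3' = 0x33 → acc = 0x77
  ',' = 0x2C → acc = 0x5B
  '2' = 0x32 → acc = 0x69
  '1' = 0x31 → acc = 0x58
  '.' = 0x2E → acc = 0x76
  '8' = 0x38 → acc = 0x4E
Checksum = 0x4E.

4E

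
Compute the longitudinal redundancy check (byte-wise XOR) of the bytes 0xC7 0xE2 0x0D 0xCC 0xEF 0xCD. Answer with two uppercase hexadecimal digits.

XOR the bytes together:
  start with 0xC7
  0xC7 ⊕ 0xE2 = 0x25
  0x25 ⊕ 0x0D = 0x28
  0x28 ⊕ 0xCC = 0xE4
  0xE4 ⊕ 0xEF = 0x0B
  0x0B ⊕ 0xCD = 0xC6

C6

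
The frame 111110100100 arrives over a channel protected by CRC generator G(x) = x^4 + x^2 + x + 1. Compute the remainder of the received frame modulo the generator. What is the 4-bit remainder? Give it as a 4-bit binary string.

Modulo-2 division of 111110100100 by 10111:
  pos 0: 11111 XOR 10111 = 01000
  pos 1: 10000 XOR 10111 = 00111
  pos 3: 11110 XOR 10111 = 01001
  pos 4: 10010 XOR 10111 = 00101
  pos 6: 10110 XOR 10111 = 00001
Remainder = 0010 (nonzero — an error is detected).

0010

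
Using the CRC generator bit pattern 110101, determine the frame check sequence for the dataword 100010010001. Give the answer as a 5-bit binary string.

10010

Append 5 zeros: 10001001000100000. Divide by 110101 (XOR where the leading bit is 1):
  pos 0: 100010 XOR 110101 = 010111
  pos 1: 101110 XOR 110101 = 011011
  pos 2: 110111 XOR 110101 = 000010
  pos 6: 100001 XOR 110101 = 010100
  pos 7: 101000 XOR 110101 = 011101
  pos 8: 111010 XOR 110101 = 001111
  pos 10: 111100 XOR 110101 = 001001
Remainder (last 5 bits) = 10010. This is the CRC / FCS.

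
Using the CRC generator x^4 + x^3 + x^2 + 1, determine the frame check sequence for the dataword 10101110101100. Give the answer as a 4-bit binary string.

Append 4 zeros: 101011101011000000. Divide by 11101 (XOR where the leading bit is 1):
  pos 0: 10101 XOR 11101 = 01000
  pos 1: 10001 XOR 11101 = 01100
  pos 2: 11001 XOR 11101 = 00100
  pos 4: 10001 XOR 11101 = 01100
  pos 5: 11000 XOR 11101 = 00101
  pos 7: 10111 XOR 11101 = 01010
  pos 8: 10100 XOR 11101 = 01001
  pos 9: 10010 XOR 11101 = 01111
  pos 10: 11110 XOR 11101 = 00011
  pos 13: 11000 XOR 11101 = 00101
Remainder (last 4 bits) = 0101. This is the CRC / FCS.

0101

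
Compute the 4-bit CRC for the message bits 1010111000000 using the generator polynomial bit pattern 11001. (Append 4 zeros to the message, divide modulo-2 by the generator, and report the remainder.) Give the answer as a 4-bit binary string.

Append 4 zeros: 10101110000000000. Divide by 11001 (XOR where the leading bit is 1):
  pos 0: 10101 XOR 11001 = 01100
  pos 1: 11001 XOR 11001 = 00000
  pos 6: 10000 XOR 11001 = 01001
  pos 7: 10010 XOR 11001 = 01011
  pos 8: 10110 XOR 11001 = 01111
  pos 9: 11110 XOR 11001 = 00111
  pos 11: 11100 XOR 11001 = 00101
Remainder (last 4 bits) = 1010. This is the CRC / FCS.

1010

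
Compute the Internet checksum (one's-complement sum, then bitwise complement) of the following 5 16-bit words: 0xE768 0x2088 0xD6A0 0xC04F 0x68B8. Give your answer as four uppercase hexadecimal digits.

One's-complement addition (fold any carry out of bit 15 back into bit 0):
  0xE768 + 0x2088 = 0x107F0 → wrap carry → 0x07F1
  0x07F1 + 0xD6A0 = 0x0DE91
  0xDE91 + 0xC04F = 0x19EE0 → wrap carry → 0x9EE1
  0x9EE1 + 0x68B8 = 0x10799 → wrap carry → 0x079A
One's-complement sum = 0x079A.
Checksum = ~0x079A & 0xFFFF = 0xF865.

F865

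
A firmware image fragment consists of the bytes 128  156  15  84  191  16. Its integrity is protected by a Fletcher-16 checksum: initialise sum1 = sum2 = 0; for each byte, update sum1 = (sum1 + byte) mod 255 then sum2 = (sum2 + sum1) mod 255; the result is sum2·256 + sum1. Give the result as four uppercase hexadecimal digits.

DA50

Running sums (mod 255):
  after byte 0 (128): sum1=128, sum2=128
  after byte 1 (156): sum1=29, sum2=157
  after byte 2 (15): sum1=44, sum2=201
  after byte 3 (84): sum1=128, sum2=74
  after byte 4 (191): sum1=64, sum2=138
  after byte 5 (16): sum1=80, sum2=218
Checksum = sum2·256 + sum1 = 218·256 + 80 = 55888 = 0xDA50.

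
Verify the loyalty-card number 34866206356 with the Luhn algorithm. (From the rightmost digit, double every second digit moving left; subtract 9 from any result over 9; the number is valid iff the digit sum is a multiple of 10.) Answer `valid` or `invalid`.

From the right, keep odd positions and double even positions (subtract 9 from any doubled value over 9):
  doubled (positions 2,4,...): 1 3 4 3 8 → sum 19
  kept (positions 1,3,...): 6 3 0 6 8 3 → sum 26
Total = 45.
45 mod 10 = 5, so the number is invalid.

invalid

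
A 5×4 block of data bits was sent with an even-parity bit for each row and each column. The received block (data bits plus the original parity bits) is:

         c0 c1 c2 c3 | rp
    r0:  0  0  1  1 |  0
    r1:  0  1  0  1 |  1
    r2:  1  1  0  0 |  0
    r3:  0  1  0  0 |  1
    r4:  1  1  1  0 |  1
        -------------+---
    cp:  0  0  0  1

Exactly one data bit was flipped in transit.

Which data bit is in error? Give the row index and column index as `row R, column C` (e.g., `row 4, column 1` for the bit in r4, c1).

row 1, column 3

Recompute each row's even parity and compare to rp:
  r0: data parity 0, sent rp 0 → ok
  r1: data parity 0, sent rp 1 → mismatch
  r2: data parity 0, sent rp 0 → ok
  r3: data parity 1, sent rp 1 → ok
  r4: data parity 1, sent rp 1 → ok
Recompute each column's even parity and compare to cp:
  c0: data parity 0, sent cp 0 → ok
  c1: data parity 0, sent cp 0 → ok
  c2: data parity 0, sent cp 0 → ok
  c3: data parity 0, sent cp 1 → mismatch
Exactly one row (r1) and one column (c3) fail → the flipped bit is at their intersection.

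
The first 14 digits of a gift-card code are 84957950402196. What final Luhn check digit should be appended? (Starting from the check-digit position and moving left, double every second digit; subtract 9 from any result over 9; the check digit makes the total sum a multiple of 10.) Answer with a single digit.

Partial digits right→left: 6 9 1 2 0 4 0 5 9 7 5 9 4 8
Double every second digit counting from the check-digit position (so the 1st, 3rd, 5th, ... of the partial from the right).
  doubled (with −9 where >9): 3 2 0 0 9 1 8 → sum 23
  kept as-is: 9 2 4 5 7 9 8 → sum 44
Total = 23 + 44 = 67.
Check digit = (10 − (67 mod 10)) mod 10 = 3.

3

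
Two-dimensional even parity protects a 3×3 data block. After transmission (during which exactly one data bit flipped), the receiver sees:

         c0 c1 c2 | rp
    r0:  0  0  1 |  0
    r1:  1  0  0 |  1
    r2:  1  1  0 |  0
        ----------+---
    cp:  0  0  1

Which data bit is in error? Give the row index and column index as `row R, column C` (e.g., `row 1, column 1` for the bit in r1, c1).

row 0, column 1

Recompute each row's even parity and compare to rp:
  r0: data parity 1, sent rp 0 → mismatch
  r1: data parity 1, sent rp 1 → ok
  r2: data parity 0, sent rp 0 → ok
Recompute each column's even parity and compare to cp:
  c0: data parity 0, sent cp 0 → ok
  c1: data parity 1, sent cp 0 → mismatch
  c2: data parity 1, sent cp 1 → ok
Exactly one row (r0) and one column (c1) fail → the flipped bit is at their intersection.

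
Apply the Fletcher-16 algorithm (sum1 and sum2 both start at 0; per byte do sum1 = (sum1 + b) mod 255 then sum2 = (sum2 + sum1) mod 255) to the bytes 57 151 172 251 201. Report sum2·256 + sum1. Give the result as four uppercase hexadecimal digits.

4443

Running sums (mod 255):
  after byte 0 (57): sum1=57, sum2=57
  after byte 1 (151): sum1=208, sum2=10
  after byte 2 (172): sum1=125, sum2=135
  after byte 3 (251): sum1=121, sum2=1
  after byte 4 (201): sum1=67, sum2=68
Checksum = sum2·256 + sum1 = 68·256 + 67 = 17475 = 0x4443.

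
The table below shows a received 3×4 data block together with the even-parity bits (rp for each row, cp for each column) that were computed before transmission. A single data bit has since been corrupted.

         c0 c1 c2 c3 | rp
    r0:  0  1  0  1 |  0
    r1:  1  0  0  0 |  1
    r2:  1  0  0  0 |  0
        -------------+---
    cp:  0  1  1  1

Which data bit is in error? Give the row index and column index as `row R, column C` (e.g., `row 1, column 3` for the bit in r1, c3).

Recompute each row's even parity and compare to rp:
  r0: data parity 0, sent rp 0 → ok
  r1: data parity 1, sent rp 1 → ok
  r2: data parity 1, sent rp 0 → mismatch
Recompute each column's even parity and compare to cp:
  c0: data parity 0, sent cp 0 → ok
  c1: data parity 1, sent cp 1 → ok
  c2: data parity 0, sent cp 1 → mismatch
  c3: data parity 1, sent cp 1 → ok
Exactly one row (r2) and one column (c2) fail → the flipped bit is at their intersection.

row 2, column 2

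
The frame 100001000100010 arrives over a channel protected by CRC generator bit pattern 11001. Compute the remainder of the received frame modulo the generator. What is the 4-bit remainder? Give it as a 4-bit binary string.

Modulo-2 division of 100001000100010 by 11001:
  pos 0: 10000 XOR 11001 = 01001
  pos 1: 10011 XOR 11001 = 01010
  pos 2: 10100 XOR 11001 = 01101
  pos 3: 11010 XOR 11001 = 00011
  pos 6: 11010 XOR 11001 = 00011
  pos 9: 11001 XOR 11001 = 00000
Remainder = 0000 (zero — the frame passes the CRC check).

0000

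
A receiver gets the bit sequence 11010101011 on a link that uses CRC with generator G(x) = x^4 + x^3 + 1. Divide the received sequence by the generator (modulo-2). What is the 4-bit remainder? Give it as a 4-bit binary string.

1000

Modulo-2 division of 11010101011 by 11001:
  pos 0: 11010 XOR 11001 = 00011
  pos 3: 11101 XOR 11001 = 00100
  pos 5: 10001 XOR 11001 = 01000
  pos 6: 10001 XOR 11001 = 01000
Remainder = 1000 (nonzero — an error is detected).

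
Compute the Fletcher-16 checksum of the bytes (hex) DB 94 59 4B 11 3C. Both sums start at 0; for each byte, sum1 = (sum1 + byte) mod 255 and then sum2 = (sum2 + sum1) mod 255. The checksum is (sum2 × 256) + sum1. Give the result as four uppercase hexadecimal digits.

Running sums (mod 255):
  after byte 0 (DB): sum1=219, sum2=219
  after byte 1 (94): sum1=112, sum2=76
  after byte 2 (59): sum1=201, sum2=22
  after byte 3 (4B): sum1=21, sum2=43
  after byte 4 (11): sum1=38, sum2=81
  after byte 5 (3C): sum1=98, sum2=179
Checksum = sum2·256 + sum1 = 179·256 + 98 = 45922 = 0xB362.

B362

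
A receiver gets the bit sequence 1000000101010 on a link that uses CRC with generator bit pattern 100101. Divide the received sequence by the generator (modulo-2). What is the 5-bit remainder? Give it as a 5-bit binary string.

Modulo-2 division of 1000000101010 by 100101:
  pos 0: 100000 XOR 100101 = 000101
  pos 3: 101010 XOR 100101 = 001111
  pos 5: 111110 XOR 100101 = 011011
  pos 6: 110111 XOR 100101 = 010010
  pos 7: 100100 XOR 100101 = 000001
Remainder = 00001 (nonzero — an error is detected).

00001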